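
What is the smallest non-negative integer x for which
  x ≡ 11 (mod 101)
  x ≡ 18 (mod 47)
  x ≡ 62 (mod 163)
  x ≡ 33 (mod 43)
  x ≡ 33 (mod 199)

387255625

Combine the congruences pairwise.
From x ≡ 11 (mod 101) write x = 11 + 101t. Substituting into x ≡ 18 (mod 47) gives 101t ≡ 7 (mod 47), and since 7⁻¹ ≡ 27 (mod 47), t ≡ 1. Hence x ≡ 11 + 101·1 = 112 (mod 4747).
From x ≡ 112 (mod 4747) write x = 112 + 4747t. Substituting into x ≡ 62 (mod 163) gives 4747t ≡ 113 (mod 163), and since 20⁻¹ ≡ 106 (mod 163), t ≡ 79. Hence x ≡ 112 + 4747·79 = 375125 (mod 773761).
From x ≡ 375125 (mod 773761) write x = 375125 + 773761t. Substituting into x ≡ 33 (mod 43) gives 773761t ≡ 40 (mod 43), and since 19⁻¹ ≡ 34 (mod 43), t ≡ 27. Hence x ≡ 375125 + 773761·27 = 21266672 (mod 33271723).
From x ≡ 21266672 (mod 33271723) write x = 21266672 + 33271723t. Substituting into x ≡ 33 (mod 199) gives 33271723t ≡ 93 (mod 199), and since 117⁻¹ ≡ 182 (mod 199), t ≡ 11. Hence x ≡ 21266672 + 33271723·11 = 387255625 (mod 6621072877).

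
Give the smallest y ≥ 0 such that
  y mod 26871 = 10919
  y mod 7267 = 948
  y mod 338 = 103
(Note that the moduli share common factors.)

1999373

gcd(26871, 7267) = 169 and 169 | (948 − 10919), so the pair is consistent; merging gives y ≡ 843920 (mod 1155453), where 1155453 = lcm(26871, 7267).
gcd(1155453, 338) = 169 and 169 | (103 − 843920), so the pair is consistent; merging gives y ≡ 1999373 (mod 2310906), where 2310906 = lcm(1155453, 338).
The solution is unique modulo lcm(26871, 7267, 338) = 2310906.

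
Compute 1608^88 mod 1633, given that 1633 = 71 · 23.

Mod 71: 1608 ≡ 46; by Fermat, exponent reduces to 88 mod 70 = 18; 46^18 ≡ 5 (mod 71).
Mod 23: 1608 ≡ 21; since 22 | 88, by Fermat 21^88 ≡ 1 (mod 23).
Combine by CRT: x ≡ 5 (mod 71), x ≡ 1 (mod 23) ⇒ x ≡ 1496 (mod 1633).

1496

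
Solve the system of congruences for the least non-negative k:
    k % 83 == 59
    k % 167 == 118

From k ≡ 59 (mod 83) write k = 59 + 83t. Substituting into k ≡ 118 (mod 167) gives 83t ≡ 59 (mod 167), and since 83⁻¹ ≡ 165 (mod 167), t ≡ 49. Hence k ≡ 59 + 83·49 = 4126 (mod 13861).

4126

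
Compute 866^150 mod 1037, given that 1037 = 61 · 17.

1

Mod 61: 866 ≡ 12; by Fermat, exponent reduces to 150 mod 60 = 30; 12^30 ≡ 1 (mod 61).
Mod 17: 866 ≡ 16; by Fermat, exponent reduces to 150 mod 16 = 6; 16^6 ≡ 1 (mod 17).
Combine by CRT: x ≡ 1 (mod 61), x ≡ 1 (mod 17) ⇒ x ≡ 1 (mod 1037).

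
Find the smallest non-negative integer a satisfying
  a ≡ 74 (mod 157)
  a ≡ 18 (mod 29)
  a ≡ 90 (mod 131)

501689

The moduli are pairwise coprime; N = 157·29·131 = 596443.
N/157 = 3799; 3799 ≡ 31 (mod 157); 31·76 ≡ 1, so inverse 76.
N/29 = 20567; 20567 ≡ 6 (mod 29); 6·5 ≡ 1, so inverse 5.
N/131 = 4553; 4553 ≡ 99 (mod 131); 99·45 ≡ 1, so inverse 45.
a ≡ 74·3799·76 + 18·20567·5 + 90·4553·45 = 41656256.
41656256 mod 596443 = 501689.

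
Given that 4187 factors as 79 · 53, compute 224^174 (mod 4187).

Mod 79: 224 ≡ 66; by Fermat, exponent reduces to 174 mod 78 = 18; 66^18 ≡ 10 (mod 79).
Mod 53: 224 ≡ 12; by Fermat, exponent reduces to 174 mod 52 = 18; 12^18 ≡ 37 (mod 53).
Combine by CRT: x ≡ 10 (mod 79), x ≡ 37 (mod 53) ⇒ x ≡ 4118 (mod 4187).

4118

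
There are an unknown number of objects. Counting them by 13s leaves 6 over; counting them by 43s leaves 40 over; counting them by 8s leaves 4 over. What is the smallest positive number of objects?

The moduli are pairwise coprime; M = 13·43·8 = 4472.
M/13 = 344; 344 ≡ 6 (mod 13); 6·11 ≡ 1, so inverse 11.
M/43 = 104; 104 ≡ 18 (mod 43); 18·12 ≡ 1, so inverse 12.
M/8 = 559; 559 ≡ 7 (mod 8); 7·7 ≡ 1, so inverse 7.
N ≡ 6·344·11 + 40·104·12 + 4·559·7 = 88276.
88276 mod 4472 = 3308.

3308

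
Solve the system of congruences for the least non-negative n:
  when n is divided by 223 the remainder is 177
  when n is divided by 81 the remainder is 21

5529

From n ≡ 177 (mod 223) write n = 177 + 223t. Substituting into n ≡ 21 (mod 81) gives 223t ≡ 6 (mod 81), and since 61⁻¹ ≡ 4 (mod 81), t ≡ 24. Hence n ≡ 177 + 223·24 = 5529 (mod 18063).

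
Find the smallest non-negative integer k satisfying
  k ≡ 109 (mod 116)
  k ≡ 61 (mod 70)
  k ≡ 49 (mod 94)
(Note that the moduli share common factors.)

gcd(116, 70) = 2 and 2 | (61 − 109), so the pair is consistent; merging gives k ≡ 341 (mod 4060), where 4060 = lcm(116, 70).
gcd(4060, 94) = 2 and 2 | (49 − 341), so the pair is consistent; merging gives k ≡ 146501 (mod 190820), where 190820 = lcm(4060, 94).
The solution is unique modulo lcm(116, 70, 94) = 190820.

146501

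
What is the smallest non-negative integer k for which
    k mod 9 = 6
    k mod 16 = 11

123

From k ≡ 6 (mod 9) write k = 6 + 9t. Substituting into k ≡ 11 (mod 16) gives 9t ≡ 5 (mod 16), and since 9⁻¹ ≡ 9 (mod 16), t ≡ 13. Hence k ≡ 6 + 9·13 = 123 (mod 144).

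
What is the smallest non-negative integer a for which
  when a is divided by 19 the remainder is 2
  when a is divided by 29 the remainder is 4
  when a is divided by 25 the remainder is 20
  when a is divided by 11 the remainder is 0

The moduli are pairwise coprime; N = 19·29·25·11 = 151525.
N/19 = 7975; 7975 ≡ 14 (mod 19); 14·15 ≡ 1, so inverse 15.
N/29 = 5225; 5225 ≡ 5 (mod 29); 5·6 ≡ 1, so inverse 6.
N/25 = 6061; 6061 ≡ 11 (mod 25); 11·16 ≡ 1, so inverse 16.
N/11 = 13775; 13775 ≡ 3 (mod 11); 3·4 ≡ 1, so inverse 4.
a ≡ 2·7975·15 + 4·5225·6 + 20·6061·16 + 0·13775·4 = 2304170.
2304170 mod 151525 = 31295.

31295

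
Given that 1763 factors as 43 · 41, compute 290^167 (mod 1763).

Mod 43: 290 ≡ 32; by Fermat, exponent reduces to 167 mod 42 = 41; 32^41 ≡ 39 (mod 43).
Mod 41: 290 ≡ 3; by Fermat, exponent reduces to 167 mod 40 = 7; 3^7 ≡ 14 (mod 41).
Combine by CRT: x ≡ 39 (mod 43), x ≡ 14 (mod 41) ⇒ x ≡ 383 (mod 1763).

383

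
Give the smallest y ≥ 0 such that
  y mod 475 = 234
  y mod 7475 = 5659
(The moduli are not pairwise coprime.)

Combine the congruences pairwise.
gcd(475, 7475) = 25 and 25 | (5659 − 234), so the pair is consistent; merging gives y ≡ 102834 (mod 142025), where 142025 = lcm(475, 7475).
The solution is unique modulo lcm(475, 7475) = 142025.

102834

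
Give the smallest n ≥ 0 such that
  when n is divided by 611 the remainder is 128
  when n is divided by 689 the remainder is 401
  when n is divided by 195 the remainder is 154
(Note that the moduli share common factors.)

Combine the congruences pairwise.
gcd(611, 689) = 13 and 13 | (401 − 128), so the pair is consistent; merging gives n ≡ 14181 (mod 32383), where 32383 = lcm(611, 689).
gcd(32383, 195) = 13 and 13 | (154 − 14181), so the pair is consistent; merging gives n ≡ 46564 (mod 485745), where 485745 = lcm(32383, 195).
The solution is unique modulo lcm(611, 689, 195) = 485745.

46564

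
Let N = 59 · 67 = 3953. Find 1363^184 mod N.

1088

Mod 59: 1363 ≡ 6; by Fermat, exponent reduces to 184 mod 58 = 10; 6^10 ≡ 26 (mod 59).
Mod 67: 1363 ≡ 23; by Fermat, exponent reduces to 184 mod 66 = 52; 23^52 ≡ 16 (mod 67).
Combine by CRT: x ≡ 26 (mod 59), x ≡ 16 (mod 67) ⇒ x ≡ 1088 (mod 3953).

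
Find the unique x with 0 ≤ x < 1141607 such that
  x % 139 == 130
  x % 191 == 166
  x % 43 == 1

1064036

The moduli are pairwise coprime; N = 139·191·43 = 1141607.
N/139 = 8213; 8213 ≡ 12 (mod 139); 12·58 ≡ 1, so inverse 58.
N/191 = 5977; 5977 ≡ 56 (mod 191); 56·58 ≡ 1, so inverse 58.
N/43 = 26549; 26549 ≡ 18 (mod 43); 18·12 ≡ 1, so inverse 12.
x ≡ 130·8213·58 + 166·5977·58 + 1·26549·12 = 119791164.
119791164 mod 1141607 = 1064036.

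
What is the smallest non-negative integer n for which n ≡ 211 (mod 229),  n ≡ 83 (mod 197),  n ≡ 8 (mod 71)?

1262459

The moduli are pairwise coprime; M = 229·197·71 = 3203023.
M/229 = 13987; 13987 ≡ 18 (mod 229); 18·140 ≡ 1, so inverse 140.
M/197 = 16259; 16259 ≡ 105 (mod 197); 105·182 ≡ 1, so inverse 182.
M/71 = 45113; 45113 ≡ 28 (mod 71); 28·33 ≡ 1, so inverse 33.
n ≡ 211·13987·140 + 83·16259·182 + 8·45113·33 = 670694266.
670694266 mod 3203023 = 1262459.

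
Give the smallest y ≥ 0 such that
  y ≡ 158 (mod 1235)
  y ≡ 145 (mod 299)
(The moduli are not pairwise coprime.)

gcd(1235, 299) = 13 and 13 | (145 − 158), so the pair is consistent; merging gives y ≡ 18683 (mod 28405), where 28405 = lcm(1235, 299).
The solution is unique modulo lcm(1235, 299) = 28405.

18683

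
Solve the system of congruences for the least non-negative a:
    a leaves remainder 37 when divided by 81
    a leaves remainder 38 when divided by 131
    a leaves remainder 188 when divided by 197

From a ≡ 37 (mod 81) write a = 37 + 81t. Substituting into a ≡ 38 (mod 131) gives 81t ≡ 1 (mod 131), and since 81⁻¹ ≡ 55 (mod 131), t ≡ 55. Hence a ≡ 37 + 81·55 = 4492 (mod 10611).
From a ≡ 4492 (mod 10611) write a = 4492 + 10611t. Substituting into a ≡ 188 (mod 197) gives 10611t ≡ 30 (mod 197), and since 170⁻¹ ≡ 124 (mod 197), t ≡ 174. Hence a ≡ 4492 + 10611·174 = 1850806 (mod 2090367).

1850806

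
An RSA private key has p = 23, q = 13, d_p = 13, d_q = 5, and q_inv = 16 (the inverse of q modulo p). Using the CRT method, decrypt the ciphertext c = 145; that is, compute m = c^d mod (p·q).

m₁ = c^(d_p) mod p: c ≡ 7 (mod 23), and 7^13 mod 23 = 20.
m₂ = c^(d_q) mod q: c ≡ 2 (mod 13), and 2^5 mod 13 = 6.
h = q_inv·(m₁ − m₂) mod p = 16·(20 − 6) mod 23 = 17.
m = m₂ + h·q = 6 + 17·13 = 227.

227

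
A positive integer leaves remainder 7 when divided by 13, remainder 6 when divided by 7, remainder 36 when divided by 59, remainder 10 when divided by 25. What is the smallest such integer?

Combine the congruences pairwise.
From x ≡ 7 (mod 13) write x = 7 + 13t. Substituting into x ≡ 6 (mod 7) gives 13t ≡ 6 (mod 7), and since 6⁻¹ ≡ 6 (mod 7), t ≡ 1. Hence x ≡ 7 + 13·1 = 20 (mod 91).
From x ≡ 20 (mod 91) write x = 20 + 91t. Substituting into x ≡ 36 (mod 59) gives 91t ≡ 16 (mod 59), and since 32⁻¹ ≡ 24 (mod 59), t ≡ 30. Hence x ≡ 20 + 91·30 = 2750 (mod 5369).
From x ≡ 2750 (mod 5369) write x = 2750 + 5369t. Substituting into x ≡ 10 (mod 25) gives 5369t ≡ 10 (mod 25), and since 19⁻¹ ≡ 4 (mod 25), t ≡ 15. Hence x ≡ 2750 + 5369·15 = 83285 (mod 134225).

83285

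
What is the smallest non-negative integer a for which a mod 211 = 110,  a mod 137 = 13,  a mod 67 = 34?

The moduli are pairwise coprime; N = 211·137·67 = 1936769.
N/211 = 9179; 9179 ≡ 106 (mod 211); 106·2 ≡ 1, so inverse 2.
N/137 = 14137; 14137 ≡ 26 (mod 137); 26·58 ≡ 1, so inverse 58.
N/67 = 28907; 28907 ≡ 30 (mod 67); 30·38 ≡ 1, so inverse 38.
a ≡ 110·9179·2 + 13·14137·58 + 34·28907·38 = 50026522.
50026522 mod 1936769 = 1607297.

1607297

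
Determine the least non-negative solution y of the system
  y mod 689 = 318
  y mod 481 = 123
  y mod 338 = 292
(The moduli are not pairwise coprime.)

106424

Combine the congruences pairwise.
gcd(689, 481) = 13 and 13 | (123 − 318), so the pair is consistent; merging gives y ≡ 4452 (mod 25493), where 25493 = lcm(689, 481).
gcd(25493, 338) = 13 and 13 | (292 − 4452), so the pair is consistent; merging gives y ≡ 106424 (mod 662818), where 662818 = lcm(25493, 338).
The solution is unique modulo lcm(689, 481, 338) = 662818.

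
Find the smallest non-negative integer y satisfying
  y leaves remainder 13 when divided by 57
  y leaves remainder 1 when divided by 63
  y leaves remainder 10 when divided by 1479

Combine the congruences pairwise.
gcd(57, 63) = 3 and 3 | (1 − 13), so the pair is consistent; merging gives y ≡ 127 (mod 1197), where 1197 = lcm(57, 63).
gcd(1197, 1479) = 3 and 3 | (10 − 127), so the pair is consistent; merging gives y ≡ 195238 (mod 590121), where 590121 = lcm(1197, 1479).
The solution is unique modulo lcm(57, 63, 1479) = 590121.

195238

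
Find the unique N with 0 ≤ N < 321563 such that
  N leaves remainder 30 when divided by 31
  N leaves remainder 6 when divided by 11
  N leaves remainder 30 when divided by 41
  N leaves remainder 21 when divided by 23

246604

From N ≡ 30 (mod 31) write N = 30 + 31t. Substituting into N ≡ 6 (mod 11) gives 31t ≡ 9 (mod 11), and since 9⁻¹ ≡ 5 (mod 11), t ≡ 1. Hence N ≡ 30 + 31·1 = 61 (mod 341).
From N ≡ 61 (mod 341) write N = 61 + 341t. Substituting into N ≡ 30 (mod 41) gives 341t ≡ 10 (mod 41), and since 13⁻¹ ≡ 19 (mod 41), t ≡ 26. Hence N ≡ 61 + 341·26 = 8927 (mod 13981).
From N ≡ 8927 (mod 13981) write N = 8927 + 13981t. Substituting into N ≡ 21 (mod 23) gives 13981t ≡ 18 (mod 23), and since 20⁻¹ ≡ 15 (mod 23), t ≡ 17. Hence N ≡ 8927 + 13981·17 = 246604 (mod 321563).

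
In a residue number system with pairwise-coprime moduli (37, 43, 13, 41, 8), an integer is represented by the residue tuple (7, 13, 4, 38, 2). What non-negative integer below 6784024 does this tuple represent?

3411074

The moduli are pairwise coprime; N = 37·43·13·41·8 = 6784024.
N/37 = 183352; 183352 ≡ 17 (mod 37); 17·24 ≡ 1, so inverse 24.
N/43 = 157768; 157768 ≡ 1 (mod 43), inverse 1.
N/13 = 521848; 521848 ≡ 2 (mod 13); 2·7 ≡ 1, so inverse 7.
N/41 = 165464; 165464 ≡ 29 (mod 41); 29·17 ≡ 1, so inverse 17.
N/8 = 848003; 848003 ≡ 3 (mod 8); 3·3 ≡ 1, so inverse 3.
x ≡ 7·183352·24 + 13·157768·1 + 4·521848·7 + 38·165464·17 + 2·848003·3 = 159443626.
159443626 mod 6784024 = 3411074.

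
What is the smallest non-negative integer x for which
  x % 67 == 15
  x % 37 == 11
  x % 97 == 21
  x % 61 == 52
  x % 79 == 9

The moduli are pairwise coprime; N = 67·37·97·61·79 = 1158791197.
N/67 = 17295391; 17295391 ≡ 11 (mod 67); 11·61 ≡ 1, so inverse 61.
N/37 = 31318681; 31318681 ≡ 31 (mod 37); 31·6 ≡ 1, so inverse 6.
N/97 = 11946301; 11946301 ≡ 72 (mod 97); 72·31 ≡ 1, so inverse 31.
N/61 = 18996577; 18996577 ≡ 18 (mod 61); 18·17 ≡ 1, so inverse 17.
N/79 = 14668243; 14668243 ≡ 76 (mod 79); 76·26 ≡ 1, so inverse 26.
x ≡ 15·17295391·61 + 11·31318681·6 + 21·11946301·31 + 52·18996577·17 + 9·14668243·26 = 45894700592.
45894700592 mod 1158791197 = 701843909.

701843909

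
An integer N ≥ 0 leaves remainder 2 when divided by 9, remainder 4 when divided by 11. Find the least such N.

Combine the congruences pairwise.
From N ≡ 2 (mod 9) write N = 2 + 9t. Substituting into N ≡ 4 (mod 11) gives 9t ≡ 2 (mod 11), and since 9⁻¹ ≡ 5 (mod 11), t ≡ 10. Hence N ≡ 2 + 9·10 = 92 (mod 99).

92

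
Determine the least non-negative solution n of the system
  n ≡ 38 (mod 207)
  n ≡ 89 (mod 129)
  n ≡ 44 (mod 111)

gcd(207, 129) = 3 and 3 | (89 − 38), so the pair is consistent; merging gives n ≡ 8732 (mod 8901), where 8901 = lcm(207, 129).
gcd(8901, 111) = 3 and 3 | (44 − 8732), so the pair is consistent; merging gives n ≡ 231257 (mod 329337), where 329337 = lcm(8901, 111).
The solution is unique modulo lcm(207, 129, 111) = 329337.

231257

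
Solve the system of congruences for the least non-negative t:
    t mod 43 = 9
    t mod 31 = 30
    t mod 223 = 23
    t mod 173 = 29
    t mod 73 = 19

1290566362

Combine the congruences pairwise.
From t ≡ 9 (mod 43) write t = 9 + 43s. Substituting into t ≡ 30 (mod 31) gives 43s ≡ 21 (mod 31), and since 12⁻¹ ≡ 13 (mod 31), s ≡ 25. Hence t ≡ 9 + 43·25 = 1084 (mod 1333).
From t ≡ 1084 (mod 1333) write t = 1084 + 1333s. Substituting into t ≡ 23 (mod 223) gives 1333s ≡ 54 (mod 223), and since 218⁻¹ ≡ 89 (mod 223), s ≡ 123. Hence t ≡ 1084 + 1333·123 = 165043 (mod 297259).
From t ≡ 165043 (mod 297259) write t = 165043 + 297259s. Substituting into t ≡ 29 (mod 173) gives 297259s ≡ 28 (mod 173), and since 45⁻¹ ≡ 50 (mod 173), s ≡ 16. Hence t ≡ 165043 + 297259·16 = 4921187 (mod 51425807).
From t ≡ 4921187 (mod 51425807) write t = 4921187 + 51425807s. Substituting into t ≡ 19 (mod 73) gives 51425807s ≡ 54 (mod 73), and since 8⁻¹ ≡ 64 (mod 73), s ≡ 25. Hence t ≡ 4921187 + 51425807·25 = 1290566362 (mod 3754083911).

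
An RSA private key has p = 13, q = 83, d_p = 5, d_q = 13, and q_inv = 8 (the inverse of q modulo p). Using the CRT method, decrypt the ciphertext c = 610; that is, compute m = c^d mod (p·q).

m₁ = c^(d_p) mod p: c ≡ 12 (mod 13), and 12^5 mod 13 = 12.
m₂ = c^(d_q) mod q: c ≡ 29 (mod 83), and 29^13 mod 83 = 12.
h = q_inv·(m₁ − m₂) mod p = 8·(12 − 12) mod 13 = 0.
m = m₂ + h·q = 12 + 0·83 = 12.

12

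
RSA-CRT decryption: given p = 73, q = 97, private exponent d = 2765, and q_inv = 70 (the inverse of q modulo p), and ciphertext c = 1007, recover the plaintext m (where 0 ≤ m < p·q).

d_p = d mod (p−1) = 2765 mod 72 = 29; d_q = d mod (q−1) = 77.
m₁ = c^(d_p) mod p: c ≡ 58 (mod 73), and 58^29 mod 73 = 60.
m₂ = c^(d_q) mod q: c ≡ 37 (mod 97), and 37^77 mod 97 = 39.
h = q_inv·(m₁ − m₂) mod p = 70·(60 − 39) mod 73 = 10.
m = m₂ + h·q = 39 + 10·97 = 1009.

1009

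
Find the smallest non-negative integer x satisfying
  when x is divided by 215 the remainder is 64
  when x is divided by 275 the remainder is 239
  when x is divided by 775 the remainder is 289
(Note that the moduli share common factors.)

359114

gcd(215, 275) = 5 and 5 | (239 − 64), so the pair is consistent; merging gives x ≡ 4364 (mod 11825), where 11825 = lcm(215, 275).
gcd(11825, 775) = 25 and 25 | (289 − 4364), so the pair is consistent; merging gives x ≡ 359114 (mod 366575), where 366575 = lcm(11825, 775).
The solution is unique modulo lcm(215, 275, 775) = 366575.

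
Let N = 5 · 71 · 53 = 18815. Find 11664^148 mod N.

7191

Mod 5: 11664 ≡ 4; since 4 | 148, by Fermat 4^148 ≡ 1 (mod 5).
Mod 71: 11664 ≡ 20; by Fermat, exponent reduces to 148 mod 70 = 8; 20^8 ≡ 20 (mod 71).
Mod 53: 11664 ≡ 4; by Fermat, exponent reduces to 148 mod 52 = 44; 4^44 ≡ 36 (mod 53).
Combine by CRT: x ≡ 1 (mod 5), x ≡ 20 (mod 71), x ≡ 36 (mod 53) ⇒ x ≡ 7191 (mod 18815).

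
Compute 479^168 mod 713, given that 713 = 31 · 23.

202

Mod 31: 479 ≡ 14; by Fermat, exponent reduces to 168 mod 30 = 18; 14^18 ≡ 16 (mod 31).
Mod 23: 479 ≡ 19; by Fermat, exponent reduces to 168 mod 22 = 14; 19^14 ≡ 18 (mod 23).
Combine by CRT: x ≡ 16 (mod 31), x ≡ 18 (mod 23) ⇒ x ≡ 202 (mod 713).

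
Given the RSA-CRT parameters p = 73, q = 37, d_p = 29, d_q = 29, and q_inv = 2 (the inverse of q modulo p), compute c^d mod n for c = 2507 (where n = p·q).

2324

m₁ = c^(d_p) mod p: c ≡ 25 (mod 73), and 25^29 mod 73 = 61.
m₂ = c^(d_q) mod q: c ≡ 28 (mod 37), and 28^29 mod 37 = 30.
h = q_inv·(m₁ − m₂) mod p = 2·(61 − 30) mod 73 = 62.
m = m₂ + h·q = 30 + 62·37 = 2324.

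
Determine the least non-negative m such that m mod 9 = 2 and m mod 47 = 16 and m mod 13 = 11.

The moduli are pairwise coprime; N = 9·47·13 = 5499.
N/9 = 611; 611 ≡ 8 (mod 9); 8·8 ≡ 1, so inverse 8.
N/47 = 117; 117 ≡ 23 (mod 47); 23·45 ≡ 1, so inverse 45.
N/13 = 423; 423 ≡ 7 (mod 13); 7·2 ≡ 1, so inverse 2.
m ≡ 2·611·8 + 16·117·45 + 11·423·2 = 103322.
103322 mod 5499 = 4340.

4340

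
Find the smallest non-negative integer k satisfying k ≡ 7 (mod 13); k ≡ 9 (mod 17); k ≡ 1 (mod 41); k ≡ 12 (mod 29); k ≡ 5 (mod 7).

Combine the congruences pairwise.
From k ≡ 7 (mod 13) write k = 7 + 13t. Substituting into k ≡ 9 (mod 17) gives 13t ≡ 2 (mod 17), and since 13⁻¹ ≡ 4 (mod 17), t ≡ 8. Hence k ≡ 7 + 13·8 = 111 (mod 221).
From k ≡ 111 (mod 221) write k = 111 + 221t. Substituting into k ≡ 1 (mod 41) gives 221t ≡ 13 (mod 41), and since 16⁻¹ ≡ 18 (mod 41), t ≡ 29. Hence k ≡ 111 + 221·29 = 6520 (mod 9061).
From k ≡ 6520 (mod 9061) write k = 6520 + 9061t. Substituting into k ≡ 12 (mod 29) gives 9061t ≡ 17 (mod 29), and since 13⁻¹ ≡ 9 (mod 29), t ≡ 8. Hence k ≡ 6520 + 9061·8 = 79008 (mod 262769).
From k ≡ 79008 (mod 262769) write k = 79008 + 262769t. Substituting into k ≡ 5 (mod 7) gives 262769t ≡ 6 (mod 7), and since 3⁻¹ ≡ 5 (mod 7), t ≡ 2. Hence k ≡ 79008 + 262769·2 = 604546 (mod 1839383).

604546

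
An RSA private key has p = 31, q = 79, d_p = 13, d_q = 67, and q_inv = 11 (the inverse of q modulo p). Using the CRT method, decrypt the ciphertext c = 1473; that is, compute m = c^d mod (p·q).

m₁ = c^(d_p) mod p: c ≡ 16 (mod 31), and 16^13 mod 31 = 4.
m₂ = c^(d_q) mod q: c ≡ 51 (mod 79), and 51^67 mod 79 = 20.
h = q_inv·(m₁ − m₂) mod p = 11·(4 − 20) mod 31 = 10.
m = m₂ + h·q = 20 + 10·79 = 810.

810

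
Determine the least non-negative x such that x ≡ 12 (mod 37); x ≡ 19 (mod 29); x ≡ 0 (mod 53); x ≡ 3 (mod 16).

112307

The moduli are pairwise coprime; N = 37·29·53·16 = 909904.
N/37 = 24592; 24592 ≡ 24 (mod 37); 24·17 ≡ 1, so inverse 17.
N/29 = 31376; 31376 ≡ 27 (mod 29); 27·14 ≡ 1, so inverse 14.
N/53 = 17168; 17168 ≡ 49 (mod 53); 49·13 ≡ 1, so inverse 13.
N/16 = 56869; 56869 ≡ 5 (mod 16); 5·13 ≡ 1, so inverse 13.
x ≡ 12·24592·17 + 19·31376·14 + 0·17168·13 + 3·56869·13 = 15580675.
15580675 mod 909904 = 112307.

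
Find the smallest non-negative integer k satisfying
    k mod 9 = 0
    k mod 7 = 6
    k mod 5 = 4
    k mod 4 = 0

1224

From k ≡ 0 (mod 9) write k = 0 + 9t. Substituting into k ≡ 6 (mod 7) gives 9t ≡ 6 (mod 7), and since 2⁻¹ ≡ 4 (mod 7), t ≡ 3. Hence k ≡ 0 + 9·3 = 27 (mod 63).
From k ≡ 27 (mod 63) write k = 27 + 63t. Substituting into k ≡ 4 (mod 5) gives 63t ≡ 2 (mod 5), and since 3⁻¹ ≡ 2 (mod 5), t ≡ 4. Hence k ≡ 27 + 63·4 = 279 (mod 315).
From k ≡ 279 (mod 315) write k = 279 + 315t. Substituting into k ≡ 0 (mod 4) gives 315t ≡ 1 (mod 4), and since 3⁻¹ ≡ 3 (mod 4), t ≡ 3. Hence k ≡ 279 + 315·3 = 1224 (mod 1260).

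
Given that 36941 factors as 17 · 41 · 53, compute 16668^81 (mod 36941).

Mod 17: 16668 ≡ 8; by Fermat, exponent reduces to 81 mod 16 = 1; 8^1 ≡ 8 (mod 17).
Mod 41: 16668 ≡ 22; by Fermat, exponent reduces to 81 mod 40 = 1; 22^1 ≡ 22 (mod 41).
Mod 53: 16668 ≡ 26; by Fermat, exponent reduces to 81 mod 52 = 29; 26^29 ≡ 20 (mod 53).
Combine by CRT: x ≡ 8 (mod 17), x ≡ 22 (mod 41), x ≡ 20 (mod 53) ⇒ x ≡ 6910 (mod 36941).

6910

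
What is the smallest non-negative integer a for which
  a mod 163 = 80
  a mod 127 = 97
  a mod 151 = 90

Combine the congruences pairwise.
From a ≡ 80 (mod 163) write a = 80 + 163t. Substituting into a ≡ 97 (mod 127) gives 163t ≡ 17 (mod 127), and since 36⁻¹ ≡ 60 (mod 127), t ≡ 4. Hence a ≡ 80 + 163·4 = 732 (mod 20701).
From a ≡ 732 (mod 20701) write a = 732 + 20701t. Substituting into a ≡ 90 (mod 151) gives 20701t ≡ 113 (mod 151), and since 14⁻¹ ≡ 54 (mod 151), t ≡ 62. Hence a ≡ 732 + 20701·62 = 1284194 (mod 3125851).

1284194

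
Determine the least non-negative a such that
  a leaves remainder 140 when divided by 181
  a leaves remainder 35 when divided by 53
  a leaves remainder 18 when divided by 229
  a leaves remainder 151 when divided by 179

135412756

From a ≡ 140 (mod 181) write a = 140 + 181t. Substituting into a ≡ 35 (mod 53) gives 181t ≡ 1 (mod 53), and since 22⁻¹ ≡ 41 (mod 53), t ≡ 41. Hence a ≡ 140 + 181·41 = 7561 (mod 9593).
From a ≡ 7561 (mod 9593) write a = 7561 + 9593t. Substituting into a ≡ 18 (mod 229) gives 9593t ≡ 14 (mod 229), and since 204⁻¹ ≡ 174 (mod 229), t ≡ 146. Hence a ≡ 7561 + 9593·146 = 1408139 (mod 2196797).
From a ≡ 1408139 (mod 2196797) write a = 1408139 + 2196797t. Substituting into a ≡ 151 (mod 179) gives 2196797t ≡ 26 (mod 179), and since 109⁻¹ ≡ 23 (mod 179), t ≡ 61. Hence a ≡ 1408139 + 2196797·61 = 135412756 (mod 393226663).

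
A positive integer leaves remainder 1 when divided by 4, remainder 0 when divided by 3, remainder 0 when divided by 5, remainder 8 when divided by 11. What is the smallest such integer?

525

The moduli are pairwise coprime; N = 4·3·5·11 = 660.
N/4 = 165; 165 ≡ 1 (mod 4), inverse 1.
N/3 = 220; 220 ≡ 1 (mod 3), inverse 1.
N/5 = 132; 132 ≡ 2 (mod 5); 2·3 ≡ 1, so inverse 3.
N/11 = 60; 60 ≡ 5 (mod 11); 5·9 ≡ 1, so inverse 9.
t ≡ 1·165·1 + 0·220·1 + 0·132·3 + 8·60·9 = 4485.
4485 mod 660 = 525.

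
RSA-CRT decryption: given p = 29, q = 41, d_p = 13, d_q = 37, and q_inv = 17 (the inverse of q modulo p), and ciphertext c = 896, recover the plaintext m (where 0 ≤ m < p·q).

m₁ = c^(d_p) mod p: c ≡ 26 (mod 29), and 26^13 mod 29 = 10.
m₂ = c^(d_q) mod q: c ≡ 35 (mod 41), and 35^37 mod 41 = 26.
h = q_inv·(m₁ − m₂) mod p = 17·(10 − 26) mod 29 = 18.
m = m₂ + h·q = 26 + 18·41 = 764.

764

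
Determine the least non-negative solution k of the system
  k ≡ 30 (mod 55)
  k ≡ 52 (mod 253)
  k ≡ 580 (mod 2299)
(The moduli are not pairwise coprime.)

104035

gcd(55, 253) = 11 and 11 | (52 − 30), so the pair is consistent; merging gives k ≡ 305 (mod 1265), where 1265 = lcm(55, 253).
gcd(1265, 2299) = 11 and 11 | (580 − 305), so the pair is consistent; merging gives k ≡ 104035 (mod 264385), where 264385 = lcm(1265, 2299).
The solution is unique modulo lcm(55, 253, 2299) = 264385.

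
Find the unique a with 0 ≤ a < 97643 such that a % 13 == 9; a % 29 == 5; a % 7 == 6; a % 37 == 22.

27439

The moduli are pairwise coprime; N = 13·29·7·37 = 97643.
N/13 = 7511; 7511 ≡ 10 (mod 13); 10·4 ≡ 1, so inverse 4.
N/29 = 3367; 3367 ≡ 3 (mod 29); 3·10 ≡ 1, so inverse 10.
N/7 = 13949; 13949 ≡ 5 (mod 7); 5·3 ≡ 1, so inverse 3.
N/37 = 2639; 2639 ≡ 12 (mod 37); 12·34 ≡ 1, so inverse 34.
a ≡ 9·7511·4 + 5·3367·10 + 6·13949·3 + 22·2639·34 = 2663800.
2663800 mod 97643 = 27439.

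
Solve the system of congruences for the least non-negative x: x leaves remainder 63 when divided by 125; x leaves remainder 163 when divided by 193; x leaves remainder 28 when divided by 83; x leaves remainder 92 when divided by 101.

The moduli are pairwise coprime; N = 125·193·83·101 = 202239875.
N/125 = 1617919; 1617919 ≡ 44 (mod 125); 44·54 ≡ 1, so inverse 54.
N/193 = 1047875; 1047875 ≡ 78 (mod 193); 78·146 ≡ 1, so inverse 146.
N/83 = 2436625; 2436625 ≡ 77 (mod 83); 77·69 ≡ 1, so inverse 69.
N/101 = 2002375; 2002375 ≡ 50 (mod 101); 50·99 ≡ 1, so inverse 99.
x ≡ 63·1617919·54 + 163·1047875·146 + 28·2436625·69 + 92·2002375·99 = 53386680688.
53386680688 mod 202239875 = 197593563.

197593563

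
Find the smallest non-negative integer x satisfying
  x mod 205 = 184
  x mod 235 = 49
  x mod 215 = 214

gcd(205, 235) = 5 and 5 | (49 − 184), so the pair is consistent; merging gives x ≡ 5924 (mod 9635), where 9635 = lcm(205, 235).
gcd(9635, 215) = 5 and 5 | (214 − 5924), so the pair is consistent; merging gives x ≡ 34829 (mod 414305), where 414305 = lcm(9635, 215).
The solution is unique modulo lcm(205, 235, 215) = 414305.

34829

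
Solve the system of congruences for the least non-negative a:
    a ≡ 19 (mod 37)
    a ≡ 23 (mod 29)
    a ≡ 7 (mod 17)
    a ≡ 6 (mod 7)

33837

The moduli are pairwise coprime; N = 37·29·17·7 = 127687.
N/37 = 3451; 3451 ≡ 10 (mod 37); 10·26 ≡ 1, so inverse 26.
N/29 = 4403; 4403 ≡ 24 (mod 29); 24·23 ≡ 1, so inverse 23.
N/17 = 7511; 7511 ≡ 14 (mod 17); 14·11 ≡ 1, so inverse 11.
N/7 = 18241; 18241 ≡ 6 (mod 7); 6·6 ≡ 1, so inverse 6.
a ≡ 19·3451·26 + 23·4403·23 + 7·7511·11 + 6·18241·6 = 5269004.
5269004 mod 127687 = 33837.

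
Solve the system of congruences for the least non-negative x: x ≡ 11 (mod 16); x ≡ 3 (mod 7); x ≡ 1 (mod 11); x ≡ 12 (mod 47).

26379

The moduli are pairwise coprime; N = 16·7·11·47 = 57904.
N/16 = 3619; 3619 ≡ 3 (mod 16); 3·11 ≡ 1, so inverse 11.
N/7 = 8272; 8272 ≡ 5 (mod 7); 5·3 ≡ 1, so inverse 3.
N/11 = 5264; 5264 ≡ 6 (mod 11); 6·2 ≡ 1, so inverse 2.
N/47 = 1232; 1232 ≡ 10 (mod 47); 10·33 ≡ 1, so inverse 33.
x ≡ 11·3619·11 + 3·8272·3 + 1·5264·2 + 12·1232·33 = 1010747.
1010747 mod 57904 = 26379.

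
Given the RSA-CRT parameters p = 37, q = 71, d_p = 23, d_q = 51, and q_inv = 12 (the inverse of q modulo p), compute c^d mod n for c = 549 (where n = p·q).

2374

m₁ = c^(d_p) mod p: c ≡ 31 (mod 37), and 31^23 mod 37 = 6.
m₂ = c^(d_q) mod q: c ≡ 52 (mod 71), and 52^51 mod 71 = 31.
h = q_inv·(m₁ − m₂) mod p = 12·(6 − 31) mod 37 = 33.
m = m₂ + h·q = 31 + 33·71 = 2374.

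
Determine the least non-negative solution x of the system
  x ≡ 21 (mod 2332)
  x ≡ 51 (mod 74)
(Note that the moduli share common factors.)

gcd(2332, 74) = 2 and 2 | (51 − 21), so the pair is consistent; merging gives x ≡ 69981 (mod 86284), where 86284 = lcm(2332, 74).
The solution is unique modulo lcm(2332, 74) = 86284.

69981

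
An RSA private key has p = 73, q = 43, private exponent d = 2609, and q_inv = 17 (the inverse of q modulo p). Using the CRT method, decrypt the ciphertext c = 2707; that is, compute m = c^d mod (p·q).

742

d_p = d mod (p−1) = 2609 mod 72 = 17; d_q = d mod (q−1) = 5.
m₁ = c^(d_p) mod p: c ≡ 6 (mod 73), and 6^17 mod 73 = 12.
m₂ = c^(d_q) mod q: c ≡ 41 (mod 43), and 41^5 mod 43 = 11.
h = q_inv·(m₁ − m₂) mod p = 17·(12 − 11) mod 73 = 17.
m = m₂ + h·q = 11 + 17·43 = 742.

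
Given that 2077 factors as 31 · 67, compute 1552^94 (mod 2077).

Mod 31: 1552 ≡ 2; by Fermat, exponent reduces to 94 mod 30 = 4; 2^4 ≡ 16 (mod 31).
Mod 67: 1552 ≡ 11; by Fermat, exponent reduces to 94 mod 66 = 28; 11^28 ≡ 4 (mod 67).
Combine by CRT: x ≡ 16 (mod 31), x ≡ 4 (mod 67) ⇒ x ≡ 1411 (mod 2077).

1411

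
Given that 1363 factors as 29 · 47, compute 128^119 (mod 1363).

Mod 29: 128 ≡ 12; by Fermat, exponent reduces to 119 mod 28 = 7; 12^7 ≡ 17 (mod 29).
Mod 47: 128 ≡ 34; by Fermat, exponent reduces to 119 mod 46 = 27; 34^27 ≡ 32 (mod 47).
Combine by CRT: x ≡ 17 (mod 29), x ≡ 32 (mod 47) ⇒ x ≡ 220 (mod 1363).

220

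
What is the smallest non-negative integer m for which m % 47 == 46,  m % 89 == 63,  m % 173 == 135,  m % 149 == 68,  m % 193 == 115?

The moduli are pairwise coprime; N = 47·89·173·149·193 = 20810261863.
N/47 = 442771529; 442771529 ≡ 39 (mod 47); 39·41 ≡ 1, so inverse 41.
N/89 = 233823167; 233823167 ≡ 53 (mod 89); 53·42 ≡ 1, so inverse 42.
N/173 = 120290531; 120290531 ≡ 171 (mod 173); 171·86 ≡ 1, so inverse 86.
N/149 = 139666187; 139666187 ≡ 143 (mod 149); 143·124 ≡ 1, so inverse 124.
N/193 = 107825191; 107825191 ≡ 144 (mod 193); 144·63 ≡ 1, so inverse 63.
m ≡ 46·442771529·41 + 63·233823167·42 + 135·120290531·86 + 68·139666187·124 + 115·107825191·63 = 4809195066065.
4809195066065 mod 20810261863 = 2024575712.

2024575712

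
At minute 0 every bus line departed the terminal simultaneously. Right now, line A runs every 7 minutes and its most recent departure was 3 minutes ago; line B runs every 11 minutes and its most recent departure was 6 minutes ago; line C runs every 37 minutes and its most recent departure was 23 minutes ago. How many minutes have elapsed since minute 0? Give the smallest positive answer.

171

The moduli are pairwise coprime; N = 7·11·37 = 2849.
N/7 = 407; 407 ≡ 1 (mod 7), inverse 1.
N/11 = 259; 259 ≡ 6 (mod 11); 6·2 ≡ 1, so inverse 2.
N/37 = 77; 77 ≡ 3 (mod 37); 3·25 ≡ 1, so inverse 25.
t ≡ 3·407·1 + 6·259·2 + 23·77·25 = 48604.
48604 mod 2849 = 171.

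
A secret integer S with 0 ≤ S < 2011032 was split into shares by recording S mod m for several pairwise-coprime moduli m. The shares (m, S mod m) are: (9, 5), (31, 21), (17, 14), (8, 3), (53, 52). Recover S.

The moduli are pairwise coprime; N = 9·31·17·8·53 = 2011032.
N/9 = 223448; 223448 ≡ 5 (mod 9); 5·2 ≡ 1, so inverse 2.
N/31 = 64872; 64872 ≡ 20 (mod 31); 20·14 ≡ 1, so inverse 14.
N/17 = 118296; 118296 ≡ 10 (mod 17); 10·12 ≡ 1, so inverse 12.
N/8 = 251379; 251379 ≡ 3 (mod 8); 3·3 ≡ 1, so inverse 3.
N/53 = 37944; 37944 ≡ 49 (mod 53); 49·13 ≡ 1, so inverse 13.
S ≡ 5·223448·2 + 21·64872·14 + 14·118296·12 + 3·251379·3 + 52·37944·13 = 69093131.
69093131 mod 2011032 = 718043.

718043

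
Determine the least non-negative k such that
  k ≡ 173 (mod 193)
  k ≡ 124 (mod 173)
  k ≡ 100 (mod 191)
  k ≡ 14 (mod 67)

209503989

The moduli are pairwise coprime; N = 193·173·191·67 = 427279033.
N/193 = 2213881; 2213881 ≡ 171 (mod 193); 171·114 ≡ 1, so inverse 114.
N/173 = 2469821; 2469821 ≡ 73 (mod 173); 73·64 ≡ 1, so inverse 64.
N/191 = 2237063; 2237063 ≡ 71 (mod 191); 71·113 ≡ 1, so inverse 113.
N/67 = 6377299; 6377299 ≡ 38 (mod 67); 38·30 ≡ 1, so inverse 30.
k ≡ 173·2213881·114 + 124·2469821·64 + 100·2237063·113 + 14·6377299·30 = 91219938018.
91219938018 mod 427279033 = 209503989.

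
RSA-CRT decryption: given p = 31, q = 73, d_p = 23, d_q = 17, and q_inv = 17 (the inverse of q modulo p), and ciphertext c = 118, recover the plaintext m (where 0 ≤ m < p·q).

935

m₁ = c^(d_p) mod p: c ≡ 25 (mod 31), and 25^23 mod 31 = 5.
m₂ = c^(d_q) mod q: c ≡ 45 (mod 73), and 45^17 mod 73 = 59.
h = q_inv·(m₁ − m₂) mod p = 17·(5 − 59) mod 31 = 12.
m = m₂ + h·q = 59 + 12·73 = 935.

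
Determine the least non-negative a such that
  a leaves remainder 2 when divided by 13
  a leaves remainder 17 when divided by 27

314

From a ≡ 2 (mod 13) write a = 2 + 13t. Substituting into a ≡ 17 (mod 27) gives 13t ≡ 15 (mod 27), and since 13⁻¹ ≡ 25 (mod 27), t ≡ 24. Hence a ≡ 2 + 13·24 = 314 (mod 351).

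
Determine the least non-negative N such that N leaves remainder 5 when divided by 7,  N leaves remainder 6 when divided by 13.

19

From N ≡ 5 (mod 7) write N = 5 + 7t. Substituting into N ≡ 6 (mod 13) gives 7t ≡ 1 (mod 13), and since 7⁻¹ ≡ 2 (mod 13), t ≡ 2. Hence N ≡ 5 + 7·2 = 19 (mod 91).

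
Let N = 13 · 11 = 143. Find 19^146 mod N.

36

Mod 13: 19 ≡ 6; by Fermat, exponent reduces to 146 mod 12 = 2; 6^2 ≡ 10 (mod 13).
Mod 11: 19 ≡ 8; by Fermat, exponent reduces to 146 mod 10 = 6; 8^6 ≡ 3 (mod 11).
Combine by CRT: x ≡ 10 (mod 13), x ≡ 3 (mod 11) ⇒ x ≡ 36 (mod 143).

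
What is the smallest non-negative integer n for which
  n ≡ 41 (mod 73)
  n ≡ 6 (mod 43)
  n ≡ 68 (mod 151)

From n ≡ 41 (mod 73) write n = 41 + 73t. Substituting into n ≡ 6 (mod 43) gives 73t ≡ 8 (mod 43), and since 30⁻¹ ≡ 33 (mod 43), t ≡ 6. Hence n ≡ 41 + 73·6 = 479 (mod 3139).
From n ≡ 479 (mod 3139) write n = 479 + 3139t. Substituting into n ≡ 68 (mod 151) gives 3139t ≡ 42 (mod 151), and since 119⁻¹ ≡ 33 (mod 151), t ≡ 27. Hence n ≡ 479 + 3139·27 = 85232 (mod 473989).

85232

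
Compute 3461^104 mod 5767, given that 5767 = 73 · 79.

3714

Mod 73: 3461 ≡ 30; by Fermat, exponent reduces to 104 mod 72 = 32; 30^32 ≡ 64 (mod 73).
Mod 79: 3461 ≡ 64; by Fermat, exponent reduces to 104 mod 78 = 26; 64^26 ≡ 1 (mod 79).
Combine by CRT: x ≡ 64 (mod 73), x ≡ 1 (mod 79) ⇒ x ≡ 3714 (mod 5767).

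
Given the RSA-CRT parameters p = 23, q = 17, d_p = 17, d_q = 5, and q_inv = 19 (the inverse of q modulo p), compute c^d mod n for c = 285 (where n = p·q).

302

m₁ = c^(d_p) mod p: c ≡ 9 (mod 23), and 9^17 mod 23 = 3.
m₂ = c^(d_q) mod q: c ≡ 13 (mod 17), and 13^5 mod 17 = 13.
h = q_inv·(m₁ − m₂) mod p = 19·(3 − 13) mod 23 = 17.
m = m₂ + h·q = 13 + 17·17 = 302.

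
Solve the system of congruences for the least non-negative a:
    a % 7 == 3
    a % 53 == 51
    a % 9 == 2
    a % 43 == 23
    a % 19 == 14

The moduli are pairwise coprime; N = 7·53·9·43·19 = 2727963.
N/7 = 389709; 389709 ≡ 5 (mod 7); 5·3 ≡ 1, so inverse 3.
N/53 = 51471; 51471 ≡ 8 (mod 53); 8·20 ≡ 1, so inverse 20.
N/9 = 303107; 303107 ≡ 5 (mod 9); 5·2 ≡ 1, so inverse 2.
N/43 = 63441; 63441 ≡ 16 (mod 43); 16·35 ≡ 1, so inverse 35.
N/19 = 143577; 143577 ≡ 13 (mod 19); 13·3 ≡ 1, so inverse 3.
a ≡ 3·389709·3 + 51·51471·20 + 2·303107·2 + 23·63441·35 + 14·143577·3 = 114320468.
114320468 mod 2727963 = 2473985.

2473985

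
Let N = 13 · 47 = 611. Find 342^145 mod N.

368

Mod 13: 342 ≡ 4; by Fermat, exponent reduces to 145 mod 12 = 1; 4^1 ≡ 4 (mod 13).
Mod 47: 342 ≡ 13; by Fermat, exponent reduces to 145 mod 46 = 7; 13^7 ≡ 39 (mod 47).
Combine by CRT: x ≡ 4 (mod 13), x ≡ 39 (mod 47) ⇒ x ≡ 368 (mod 611).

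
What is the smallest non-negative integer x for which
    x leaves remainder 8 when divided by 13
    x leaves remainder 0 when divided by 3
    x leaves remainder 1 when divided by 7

The moduli are pairwise coprime; N = 13·3·7 = 273.
N/13 = 21; 21 ≡ 8 (mod 13); 8·5 ≡ 1, so inverse 5.
N/3 = 91; 91 ≡ 1 (mod 3), inverse 1.
N/7 = 39; 39 ≡ 4 (mod 7); 4·2 ≡ 1, so inverse 2.
x ≡ 8·21·5 + 0·91·1 + 1·39·2 = 918.
918 mod 273 = 99.

99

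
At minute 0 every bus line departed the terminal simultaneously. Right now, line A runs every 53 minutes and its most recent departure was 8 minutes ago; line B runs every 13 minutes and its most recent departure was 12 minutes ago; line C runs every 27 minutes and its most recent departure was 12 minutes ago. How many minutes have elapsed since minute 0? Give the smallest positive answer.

11244

Combine the congruences pairwise.
From t ≡ 8 (mod 53) write t = 8 + 53s. Substituting into t ≡ 12 (mod 13) gives 53s ≡ 4 (mod 13), and since 1⁻¹ ≡ 1 (mod 13), s ≡ 4. Hence t ≡ 8 + 53·4 = 220 (mod 689).
From t ≡ 220 (mod 689) write t = 220 + 689s. Substituting into t ≡ 12 (mod 27) gives 689s ≡ 8 (mod 27), and since 14⁻¹ ≡ 2 (mod 27), s ≡ 16. Hence t ≡ 220 + 689·16 = 11244 (mod 18603).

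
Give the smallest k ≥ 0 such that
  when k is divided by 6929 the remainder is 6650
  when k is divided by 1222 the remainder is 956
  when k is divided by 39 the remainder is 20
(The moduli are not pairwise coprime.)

671834

Combine the congruences pairwise.
gcd(6929, 1222) = 13 and 13 | (956 − 6650), so the pair is consistent; merging gives k ≡ 20508 (mod 651326), where 651326 = lcm(6929, 1222).
gcd(651326, 39) = 13 and 13 | (20 − 20508), so the pair is consistent; merging gives k ≡ 671834 (mod 1953978), where 1953978 = lcm(651326, 39).
The solution is unique modulo lcm(6929, 1222, 39) = 1953978.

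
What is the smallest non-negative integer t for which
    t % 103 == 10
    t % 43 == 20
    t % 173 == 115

From t ≡ 10 (mod 103) write t = 10 + 103s. Substituting into t ≡ 20 (mod 43) gives 103s ≡ 10 (mod 43), and since 17⁻¹ ≡ 38 (mod 43), s ≡ 36. Hence t ≡ 10 + 103·36 = 3718 (mod 4429).
From t ≡ 3718 (mod 4429) write t = 3718 + 4429s. Substituting into t ≡ 115 (mod 173) gives 4429s ≡ 30 (mod 173), and since 104⁻¹ ≡ 5 (mod 173), s ≡ 150. Hence t ≡ 3718 + 4429·150 = 668068 (mod 766217).

668068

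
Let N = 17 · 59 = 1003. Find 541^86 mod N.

525

Mod 17: 541 ≡ 14; by Fermat, exponent reduces to 86 mod 16 = 6; 14^6 ≡ 15 (mod 17).
Mod 59: 541 ≡ 10; by Fermat, exponent reduces to 86 mod 58 = 28; 10^28 ≡ 53 (mod 59).
Combine by CRT: x ≡ 15 (mod 17), x ≡ 53 (mod 59) ⇒ x ≡ 525 (mod 1003).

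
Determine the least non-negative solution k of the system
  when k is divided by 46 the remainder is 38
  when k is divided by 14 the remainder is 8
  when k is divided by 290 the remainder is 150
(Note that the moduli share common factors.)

37850

gcd(46, 14) = 2 and 2 | (8 − 38), so the pair is consistent; merging gives k ≡ 176 (mod 322), where 322 = lcm(46, 14).
gcd(322, 290) = 2 and 2 | (150 − 176), so the pair is consistent; merging gives k ≡ 37850 (mod 46690), where 46690 = lcm(322, 290).
The solution is unique modulo lcm(46, 14, 290) = 46690.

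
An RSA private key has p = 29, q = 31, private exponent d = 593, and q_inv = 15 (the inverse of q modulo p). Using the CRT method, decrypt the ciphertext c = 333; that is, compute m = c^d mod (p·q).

d_p = d mod (p−1) = 593 mod 28 = 5; d_q = d mod (q−1) = 23.
m₁ = c^(d_p) mod p: c ≡ 14 (mod 29), and 14^5 mod 29 = 19.
m₂ = c^(d_q) mod q: c ≡ 23 (mod 31), and 23^23 mod 31 = 15.
h = q_inv·(m₁ − m₂) mod p = 15·(19 − 15) mod 29 = 2.
m = m₂ + h·q = 15 + 2·31 = 77.

77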